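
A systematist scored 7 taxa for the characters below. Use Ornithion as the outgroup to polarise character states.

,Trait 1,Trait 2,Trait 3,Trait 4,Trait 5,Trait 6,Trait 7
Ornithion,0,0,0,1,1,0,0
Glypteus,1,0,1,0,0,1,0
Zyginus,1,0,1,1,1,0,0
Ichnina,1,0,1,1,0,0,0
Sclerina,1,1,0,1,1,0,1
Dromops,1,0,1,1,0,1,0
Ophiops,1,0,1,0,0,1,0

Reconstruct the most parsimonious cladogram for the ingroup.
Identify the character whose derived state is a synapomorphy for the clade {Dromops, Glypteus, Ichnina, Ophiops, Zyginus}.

Trait 3

Character polarity is set by the outgroup: the derived state is whichever differs from the outgroup's state, so for Trait 4, Trait 5 the derived state is '0', and for the remaining characters it is '1'.
Trait 1 (derived state '1') is shared by all ingroup taxa — unites the whole ingroup.
Trait 2 (derived state '1') is unique to Sclerina (autapomorphy; uninformative for grouping).
Only Dromops, Glypteus, Ichnina, Ophiops, and Zyginus show the derived state '1' for Trait 3, supporting them as a clade.
Only Glypteus and Ophiops show the derived state '0' for Trait 4, supporting them as a clade.
Trait 5 (derived state '0') is shared by Dromops, Glypteus, Ichnina, and Ophiops — a synapomorphy uniting that clade.
Trait 6: derived state '1' in Dromops, Glypteus, and Ophiops only — synapomorphy for {Dromops, Glypteus, Ophiops}.
Trait 7: derived state '1' in Sclerina only — an autapomorphy, so it tells us nothing about relationships among taxa.
Most parsimonious ingroup topology: (((((Glypteus,Ophiops),Dromops),Ichnina),Zyginus),Sclerina).
The clade {Dromops, Glypteus, Ichnina, Ophiops, Zyginus} is supported by Trait 3: its derived state '1' occurs in exactly those taxa and in no other taxon (including the outgroup).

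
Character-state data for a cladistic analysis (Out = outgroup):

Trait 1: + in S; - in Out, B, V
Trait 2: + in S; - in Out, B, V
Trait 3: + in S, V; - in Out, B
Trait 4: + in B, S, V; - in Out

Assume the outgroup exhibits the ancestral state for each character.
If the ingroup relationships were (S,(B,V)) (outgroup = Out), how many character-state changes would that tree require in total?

5

Map each character onto (S,(B,V)) (rooted by Out) and count the minimum state changes it requires (Fitch parsimony):
Trait 1: 1; Trait 2: 1; Trait 3: 2; Trait 4: 1.
Total tree length = 5.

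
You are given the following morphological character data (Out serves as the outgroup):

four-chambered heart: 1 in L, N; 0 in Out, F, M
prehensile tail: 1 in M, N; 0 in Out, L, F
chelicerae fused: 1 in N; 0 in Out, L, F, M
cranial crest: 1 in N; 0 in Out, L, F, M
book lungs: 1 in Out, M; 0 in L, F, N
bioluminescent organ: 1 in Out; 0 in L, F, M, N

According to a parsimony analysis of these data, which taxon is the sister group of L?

N

Character polarity is set by the outgroup: the derived state is whichever differs from the outgroup's state, so for book lungs, bioluminescent organ the derived state is '0', and for the remaining characters it is '1'.
Only L and N show the derived state '1' for four-chambered heart, supporting them as a clade.
prehensile tail groups M and N, which is incompatible with the clades supported by the remaining characters; treating it as convergent (homoplasy) costs fewer steps than any alternative tree.
chelicerae fused (derived state '1') is unique to N (autapomorphy; uninformative for grouping).
cranial crest: derived state '1' in N only — an autapomorphy, so it tells us nothing about relationships among taxa.
book lungs (derived state '0') is shared by F, L, and N — a synapomorphy uniting that clade.
bioluminescent organ (derived state '0') is shared by all ingroup taxa — unites the whole ingroup.
Most parsimonious ingroup topology: (((L,N),F),M).
L and N form a cherry on this tree, so they are sister taxa.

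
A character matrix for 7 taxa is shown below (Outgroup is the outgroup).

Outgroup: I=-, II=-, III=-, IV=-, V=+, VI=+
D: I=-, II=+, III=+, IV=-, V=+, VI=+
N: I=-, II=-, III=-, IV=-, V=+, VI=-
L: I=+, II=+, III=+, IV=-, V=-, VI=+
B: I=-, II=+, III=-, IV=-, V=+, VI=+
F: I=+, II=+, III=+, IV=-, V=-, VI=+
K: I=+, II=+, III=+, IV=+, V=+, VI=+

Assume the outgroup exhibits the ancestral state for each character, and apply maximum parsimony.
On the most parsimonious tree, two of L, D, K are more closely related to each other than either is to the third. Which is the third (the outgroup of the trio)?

D

Character polarity is set by the outgroup: the derived state is whichever differs from the outgroup's state, so for V, VI the derived state is '-', and for the remaining characters it is '+'.
I (derived state '+') is shared by F, K, and L — a synapomorphy uniting that clade.
II: derived state '+' in B, D, F, K, and L only — synapomorphy for {B, D, F, K, L}.
III (derived state '+') is shared by D, F, K, and L — a synapomorphy uniting that clade.
IV (derived state '+') is unique to K (autapomorphy; uninformative for grouping).
V (derived state '-') is shared by F and L — a synapomorphy uniting that clade.
VI: derived state '-' in N only — an autapomorphy, so it tells us nothing about relationships among taxa.
Most parsimonious ingroup topology: (((D,((L,F),K)),B),N).
K and L share a more recent common ancestor with each other than either does with D, so D is the least closely related of the three.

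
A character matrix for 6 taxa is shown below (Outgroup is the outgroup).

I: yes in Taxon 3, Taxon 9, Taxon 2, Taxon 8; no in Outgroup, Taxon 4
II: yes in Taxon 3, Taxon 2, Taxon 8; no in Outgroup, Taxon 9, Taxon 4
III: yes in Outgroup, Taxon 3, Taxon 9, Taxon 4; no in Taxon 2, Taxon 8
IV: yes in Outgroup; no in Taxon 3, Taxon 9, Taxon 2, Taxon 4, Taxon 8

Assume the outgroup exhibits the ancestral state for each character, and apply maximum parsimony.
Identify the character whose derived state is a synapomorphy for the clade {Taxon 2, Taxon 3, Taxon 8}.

Character polarity is set by the outgroup: the derived state is whichever differs from the outgroup's state, so for III, IV the derived state is 'no', and for the remaining characters it is 'yes'.
Only Taxon 2, Taxon 3, Taxon 8, and Taxon 9 show the derived state 'yes' for I, supporting them as a clade.
Only Taxon 2, Taxon 3, and Taxon 8 show the derived state 'yes' for II, supporting them as a clade.
III: derived state 'no' in Taxon 2 and Taxon 8 only — synapomorphy for {Taxon 2, Taxon 8}.
IV (derived state 'no') is shared by all ingroup taxa — unites the whole ingroup.
Most parsimonious ingroup topology: (((Taxon 3,(Taxon 2,Taxon 8)),Taxon 9),Taxon 4).
The clade {Taxon 2, Taxon 3, Taxon 8} is supported by II: its derived state 'yes' occurs in exactly those taxa and in no other taxon (including the outgroup).

II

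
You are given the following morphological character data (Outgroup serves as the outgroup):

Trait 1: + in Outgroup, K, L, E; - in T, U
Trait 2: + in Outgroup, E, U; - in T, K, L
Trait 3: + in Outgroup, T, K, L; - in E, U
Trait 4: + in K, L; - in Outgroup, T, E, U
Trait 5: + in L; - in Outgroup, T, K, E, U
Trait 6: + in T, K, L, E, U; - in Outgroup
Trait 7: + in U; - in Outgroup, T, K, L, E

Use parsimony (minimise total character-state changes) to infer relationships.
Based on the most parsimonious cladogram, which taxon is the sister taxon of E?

U

Character polarity is set by the outgroup: the derived state is whichever differs from the outgroup's state, so for Trait 1, Trait 2, Trait 3 the derived state is '-', and for the remaining characters it is '+'.
Trait 1 (state '-') occurs in T and U but conflicts with the nesting implied by the other characters — most parsimoniously interpreted as homoplasy.
Trait 2: derived state '-' in K, L, and T only — synapomorphy for {K, L, T}.
Only E and U show the derived state '-' for Trait 3, supporting them as a clade.
Only K and L show the derived state '+' for Trait 4, supporting them as a clade.
Trait 5: derived state '+' in L only — an autapomorphy, so it tells us nothing about relationships among taxa.
Trait 6 (derived state '+') is shared by all ingroup taxa — unites the whole ingroup.
Trait 7: derived state '+' in U only — an autapomorphy, so it tells us nothing about relationships among taxa.
Most parsimonious ingroup topology: ((T,(K,L)),(E,U)).
E and U form a cherry on this tree, so they are sister taxa.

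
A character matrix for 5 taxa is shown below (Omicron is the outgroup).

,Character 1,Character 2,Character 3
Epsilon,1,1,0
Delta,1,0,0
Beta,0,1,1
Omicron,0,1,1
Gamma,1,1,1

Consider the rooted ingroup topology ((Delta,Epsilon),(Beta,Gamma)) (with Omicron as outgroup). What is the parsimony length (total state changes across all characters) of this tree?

4

Map each character onto ((Delta,Epsilon),(Beta,Gamma)) (rooted by Omicron) and count the minimum state changes it requires (Fitch parsimony):
Character 1: 2; Character 2: 1; Character 3: 1.
Total tree length = 4.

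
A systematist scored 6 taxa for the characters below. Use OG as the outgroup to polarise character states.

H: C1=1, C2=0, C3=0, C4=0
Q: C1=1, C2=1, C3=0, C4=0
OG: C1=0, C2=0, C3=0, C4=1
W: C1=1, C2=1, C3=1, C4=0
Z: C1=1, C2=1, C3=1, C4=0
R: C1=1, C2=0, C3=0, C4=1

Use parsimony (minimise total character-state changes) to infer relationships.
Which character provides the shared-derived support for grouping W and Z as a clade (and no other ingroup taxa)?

C3

Character polarity is set by the outgroup: the derived state is whichever differs from the outgroup's state, so for C4 the derived state is '0', and for the remaining characters it is '1'.
C1 (derived state '1') is shared by all ingroup taxa — unites the whole ingroup.
C2 (derived state '1') is shared by Q, W, and Z — a synapomorphy uniting that clade.
C3: derived state '1' in W and Z only — synapomorphy for {W, Z}.
Only H, Q, W, and Z show the derived state '0' for C4, supporting them as a clade.
Most parsimonious ingroup topology: ((((W,Z),Q),H),R).
The clade {W, Z} is supported by C3: its derived state '1' occurs in exactly those taxa and in no other taxon (including the outgroup).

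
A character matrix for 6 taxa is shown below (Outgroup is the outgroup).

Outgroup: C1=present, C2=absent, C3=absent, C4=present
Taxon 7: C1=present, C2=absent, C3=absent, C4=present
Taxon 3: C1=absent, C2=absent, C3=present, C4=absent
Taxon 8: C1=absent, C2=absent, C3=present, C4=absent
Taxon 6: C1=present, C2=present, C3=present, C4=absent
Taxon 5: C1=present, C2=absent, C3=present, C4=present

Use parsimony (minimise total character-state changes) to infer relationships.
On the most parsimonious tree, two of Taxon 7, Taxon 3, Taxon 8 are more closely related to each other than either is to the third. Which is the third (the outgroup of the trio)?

Taxon 7

Character polarity is set by the outgroup: the derived state is whichever differs from the outgroup's state, so for C1, C4 the derived state is 'absent', and for the remaining characters it is 'present'.
C1: derived state 'absent' in Taxon 3 and Taxon 8 only — synapomorphy for {Taxon 3, Taxon 8}.
C2 (derived state 'present') is unique to Taxon 6 (autapomorphy; uninformative for grouping).
C3 (derived state 'present') is shared by Taxon 3, Taxon 5, Taxon 6, and Taxon 8 — a synapomorphy uniting that clade.
C4 (derived state 'absent') is shared by Taxon 3, Taxon 6, and Taxon 8 — a synapomorphy uniting that clade.
Most parsimonious ingroup topology: (Taxon 7,(((Taxon 3,Taxon 8),Taxon 6),Taxon 5)).
Taxon 3 and Taxon 8 share a more recent common ancestor with each other than either does with Taxon 7, so Taxon 7 is the least closely related of the three.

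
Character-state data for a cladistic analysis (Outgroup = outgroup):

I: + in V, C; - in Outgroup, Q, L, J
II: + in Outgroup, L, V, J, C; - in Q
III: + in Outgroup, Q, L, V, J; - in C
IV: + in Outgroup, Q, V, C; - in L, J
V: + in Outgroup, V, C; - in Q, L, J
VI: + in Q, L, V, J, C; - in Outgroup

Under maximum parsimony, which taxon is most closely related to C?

V

Character polarity is set by the outgroup: the derived state is whichever differs from the outgroup's state, so for II, III, IV, V the derived state is '-', and for the remaining characters it is '+'.
I (derived state '+') is shared by C and V — a synapomorphy uniting that clade.
II (derived state '-') is unique to Q (autapomorphy; uninformative for grouping).
III: derived state '-' in C only — an autapomorphy, so it tells us nothing about relationships among taxa.
IV: derived state '-' in J and L only — synapomorphy for {J, L}.
V: derived state '-' in J, L, and Q only — synapomorphy for {J, L, Q}.
VI (derived state '+') is shared by all ingroup taxa — unites the whole ingroup.
Most parsimonious ingroup topology: ((Q,(L,J)),(V,C)).
C and V form a cherry on this tree, so they are sister taxa.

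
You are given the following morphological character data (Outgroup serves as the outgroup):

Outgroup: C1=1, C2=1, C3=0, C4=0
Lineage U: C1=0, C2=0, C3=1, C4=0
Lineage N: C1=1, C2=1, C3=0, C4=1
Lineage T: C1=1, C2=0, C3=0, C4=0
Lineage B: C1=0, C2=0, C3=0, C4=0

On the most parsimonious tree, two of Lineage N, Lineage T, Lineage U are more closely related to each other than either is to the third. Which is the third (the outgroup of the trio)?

Lineage N

Character polarity is set by the outgroup: the derived state is whichever differs from the outgroup's state, so for C1, C2 the derived state is '0', and for the remaining characters it is '1'.
Only Lineage B and Lineage U show the derived state '0' for C1, supporting them as a clade.
Only Lineage B, Lineage T, and Lineage U show the derived state '0' for C2, supporting them as a clade.
C3: derived state '1' in Lineage U only — an autapomorphy, so it tells us nothing about relationships among taxa.
C4 (derived state '1') is unique to Lineage N (autapomorphy; uninformative for grouping).
Most parsimonious ingroup topology: (((Lineage U,Lineage B),Lineage T),Lineage N).
Lineage T and Lineage U share a more recent common ancestor with each other than either does with Lineage N, so Lineage N is the least closely related of the three.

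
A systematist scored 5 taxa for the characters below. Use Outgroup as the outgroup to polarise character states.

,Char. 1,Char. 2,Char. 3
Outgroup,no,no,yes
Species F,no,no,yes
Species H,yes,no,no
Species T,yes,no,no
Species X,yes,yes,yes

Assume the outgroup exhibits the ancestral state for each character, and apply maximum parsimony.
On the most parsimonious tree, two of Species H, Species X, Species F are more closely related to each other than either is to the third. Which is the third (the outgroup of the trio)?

Species F

Character polarity is set by the outgroup: the derived state is whichever differs from the outgroup's state, so for Char. 3 the derived state is 'no', and for the remaining characters it is 'yes'.
Char. 1: derived state 'yes' in Species H, Species T, and Species X only — synapomorphy for {Species H, Species T, Species X}.
Char. 2 (derived state 'yes') is unique to Species X (autapomorphy; uninformative for grouping).
Char. 3: derived state 'no' in Species H and Species T only — synapomorphy for {Species H, Species T}.
Most parsimonious ingroup topology: (Species F,((Species H,Species T),Species X)).
Species X and Species H share a more recent common ancestor with each other than either does with Species F, so Species F is the least closely related of the three.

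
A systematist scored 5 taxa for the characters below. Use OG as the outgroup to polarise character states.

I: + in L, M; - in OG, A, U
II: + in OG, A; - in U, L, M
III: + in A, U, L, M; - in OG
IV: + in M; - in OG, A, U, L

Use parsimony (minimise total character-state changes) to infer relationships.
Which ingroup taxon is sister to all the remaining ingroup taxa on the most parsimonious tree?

A

Character polarity is set by the outgroup: the derived state is whichever differs from the outgroup's state, so for II the derived state is '-', and for the remaining characters it is '+'.
I (derived state '+') is shared by L and M — a synapomorphy uniting that clade.
Only L, M, and U show the derived state '-' for II, supporting them as a clade.
III (derived state '+') is shared by all ingroup taxa — unites the whole ingroup.
IV: derived state '+' in M only — an autapomorphy, so it tells us nothing about relationships among taxa.
Most parsimonious ingroup topology: (A,(U,(L,M))).
A is sister to the clade containing all other ingroup taxa, so it is the earliest-diverging (most basal) ingroup lineage.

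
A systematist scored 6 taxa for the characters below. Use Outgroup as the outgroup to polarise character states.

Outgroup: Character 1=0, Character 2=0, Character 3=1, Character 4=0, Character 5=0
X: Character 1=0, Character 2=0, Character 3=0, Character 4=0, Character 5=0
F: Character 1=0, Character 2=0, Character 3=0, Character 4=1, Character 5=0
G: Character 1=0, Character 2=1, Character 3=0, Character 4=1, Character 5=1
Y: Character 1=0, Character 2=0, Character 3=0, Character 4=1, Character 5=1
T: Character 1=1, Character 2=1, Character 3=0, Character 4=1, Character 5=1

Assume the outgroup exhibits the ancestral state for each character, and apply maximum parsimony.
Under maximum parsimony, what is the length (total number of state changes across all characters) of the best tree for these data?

5

Character polarity is set by the outgroup: the derived state is whichever differs from the outgroup's state, so for Character 3 the derived state is '0', and for the remaining characters it is '1'.
Character 1 (derived state '1') is unique to T (autapomorphy; uninformative for grouping).
Character 2: derived state '1' in G and T only — synapomorphy for {G, T}.
All ingroup taxa share the derived state '0' for Character 3; it defines the ingroup but does not resolve relationships within it.
Character 4: derived state '1' in F, G, T, and Y only — synapomorphy for {F, G, T, Y}.
Character 5: derived state '1' in G, T, and Y only — synapomorphy for {G, T, Y}.
Most parsimonious ingroup topology: ((F,((G,T),Y)),X).
Changes per character on this tree: Character 1: 1; Character 2: 1; Character 3: 1; Character 4: 1; Character 5: 1.
Total = 5.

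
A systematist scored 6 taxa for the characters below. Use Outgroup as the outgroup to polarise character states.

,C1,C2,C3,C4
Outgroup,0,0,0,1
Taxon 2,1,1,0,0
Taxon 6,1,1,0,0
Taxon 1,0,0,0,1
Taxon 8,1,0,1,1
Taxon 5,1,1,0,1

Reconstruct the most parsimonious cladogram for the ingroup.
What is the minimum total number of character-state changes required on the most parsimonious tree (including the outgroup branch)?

Character polarity is set by the outgroup: the derived state is whichever differs from the outgroup's state, so for C4 the derived state is '0', and for the remaining characters it is '1'.
C1: derived state '1' in Taxon 2, Taxon 5, Taxon 6, and Taxon 8 only — synapomorphy for {Taxon 2, Taxon 5, Taxon 6, Taxon 8}.
Only Taxon 2, Taxon 5, and Taxon 6 show the derived state '1' for C2, supporting them as a clade.
C3 (derived state '1') is unique to Taxon 8 (autapomorphy; uninformative for grouping).
Only Taxon 2 and Taxon 6 show the derived state '0' for C4, supporting them as a clade.
Most parsimonious ingroup topology: ((((Taxon 2,Taxon 6),Taxon 5),Taxon 8),Taxon 1).
Changes per character on this tree: C1: 1; C2: 1; C3: 1; C4: 1.
Total = 4.

4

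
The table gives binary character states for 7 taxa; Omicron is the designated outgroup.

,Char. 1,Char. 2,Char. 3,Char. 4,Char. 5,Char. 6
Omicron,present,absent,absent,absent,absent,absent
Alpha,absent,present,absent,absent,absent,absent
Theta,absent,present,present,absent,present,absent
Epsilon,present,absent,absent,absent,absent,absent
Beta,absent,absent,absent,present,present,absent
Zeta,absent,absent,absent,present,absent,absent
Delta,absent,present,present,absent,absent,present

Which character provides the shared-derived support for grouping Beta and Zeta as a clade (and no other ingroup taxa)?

Character polarity is set by the outgroup: the derived state is whichever differs from the outgroup's state, so for Char. 1 the derived state is 'absent', and for the remaining characters it is 'present'.
Char. 1 (derived state 'absent') is shared by Alpha, Beta, Delta, Theta, and Zeta — a synapomorphy uniting that clade.
Only Alpha, Delta, and Theta show the derived state 'present' for Char. 2, supporting them as a clade.
Only Delta and Theta show the derived state 'present' for Char. 3, supporting them as a clade.
Char. 4 (derived state 'present') is shared by Beta and Zeta — a synapomorphy uniting that clade.
Char. 5 groups Beta and Theta, which is incompatible with the clades supported by the remaining characters; treating it as convergent (homoplasy) costs fewer steps than any alternative tree.
Char. 6 (derived state 'present') is unique to Delta (autapomorphy; uninformative for grouping).
Most parsimonious ingroup topology: (((Alpha,(Theta,Delta)),(Beta,Zeta)),Epsilon).
The clade {Beta, Zeta} is supported by Char. 4: its derived state 'present' occurs in exactly those taxa and in no other taxon (including the outgroup).

Char. 4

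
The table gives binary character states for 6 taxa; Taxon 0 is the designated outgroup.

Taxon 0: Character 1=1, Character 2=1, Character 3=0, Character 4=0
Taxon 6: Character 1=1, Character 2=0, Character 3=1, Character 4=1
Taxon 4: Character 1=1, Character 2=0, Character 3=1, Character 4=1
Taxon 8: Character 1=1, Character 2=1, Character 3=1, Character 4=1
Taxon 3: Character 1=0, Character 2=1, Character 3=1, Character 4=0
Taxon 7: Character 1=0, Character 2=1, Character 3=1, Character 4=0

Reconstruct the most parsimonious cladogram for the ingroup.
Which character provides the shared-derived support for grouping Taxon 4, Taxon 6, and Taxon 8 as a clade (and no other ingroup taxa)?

Character 4

Character polarity is set by the outgroup: the derived state is whichever differs from the outgroup's state, so for Character 1, Character 2 the derived state is '0', and for the remaining characters it is '1'.
Character 1 (derived state '0') is shared by Taxon 3 and Taxon 7 — a synapomorphy uniting that clade.
Character 2 (derived state '0') is shared by Taxon 4 and Taxon 6 — a synapomorphy uniting that clade.
Character 3 (derived state '1') is shared by all ingroup taxa — unites the whole ingroup.
Character 4 (derived state '1') is shared by Taxon 4, Taxon 6, and Taxon 8 — a synapomorphy uniting that clade.
Most parsimonious ingroup topology: (((Taxon 6,Taxon 4),Taxon 8),(Taxon 3,Taxon 7)).
The clade {Taxon 4, Taxon 6, Taxon 8} is supported by Character 4: its derived state '1' occurs in exactly those taxa and in no other taxon (including the outgroup).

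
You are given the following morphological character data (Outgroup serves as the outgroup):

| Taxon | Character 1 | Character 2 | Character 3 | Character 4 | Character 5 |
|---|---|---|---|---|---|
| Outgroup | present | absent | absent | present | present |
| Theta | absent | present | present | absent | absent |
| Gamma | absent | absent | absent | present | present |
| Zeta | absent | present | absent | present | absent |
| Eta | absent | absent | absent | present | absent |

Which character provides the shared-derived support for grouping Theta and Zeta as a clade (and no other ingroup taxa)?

Character 2

Character polarity is set by the outgroup: the derived state is whichever differs from the outgroup's state, so for Character 1, Character 4, Character 5 the derived state is 'absent', and for the remaining characters it is 'present'.
All ingroup taxa share the derived state 'absent' for Character 1; it defines the ingroup but does not resolve relationships within it.
Only Theta and Zeta show the derived state 'present' for Character 2, supporting them as a clade.
Character 3 (derived state 'present') is unique to Theta (autapomorphy; uninformative for grouping).
Character 4 (derived state 'absent') is unique to Theta (autapomorphy; uninformative for grouping).
Only Eta, Theta, and Zeta show the derived state 'absent' for Character 5, supporting them as a clade.
Most parsimonious ingroup topology: (((Theta,Zeta),Eta),Gamma).
The clade {Theta, Zeta} is supported by Character 2: its derived state 'present' occurs in exactly those taxa and in no other taxon (including the outgroup).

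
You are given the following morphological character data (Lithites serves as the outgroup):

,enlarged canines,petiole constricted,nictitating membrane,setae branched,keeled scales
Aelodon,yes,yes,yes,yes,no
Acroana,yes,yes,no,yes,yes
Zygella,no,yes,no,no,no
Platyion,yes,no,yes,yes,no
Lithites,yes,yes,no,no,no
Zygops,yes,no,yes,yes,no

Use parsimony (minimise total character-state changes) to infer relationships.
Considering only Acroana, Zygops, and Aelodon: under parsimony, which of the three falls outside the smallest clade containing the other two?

Character polarity is set by the outgroup: the derived state is whichever differs from the outgroup's state, so for enlarged canines, petiole constricted the derived state is 'no', and for the remaining characters it is 'yes'.
enlarged canines: derived state 'no' in Zygella only — an autapomorphy, so it tells us nothing about relationships among taxa.
petiole constricted (derived state 'no') is shared by Platyion and Zygops — a synapomorphy uniting that clade.
nictitating membrane: derived state 'yes' in Aelodon, Platyion, and Zygops only — synapomorphy for {Aelodon, Platyion, Zygops}.
setae branched: derived state 'yes' in Acroana, Aelodon, Platyion, and Zygops only — synapomorphy for {Acroana, Aelodon, Platyion, Zygops}.
keeled scales (derived state 'yes') is unique to Acroana (autapomorphy; uninformative for grouping).
Most parsimonious ingroup topology: (Zygella,((Aelodon,(Zygops,Platyion)),Acroana)).
Zygops and Aelodon share a more recent common ancestor with each other than either does with Acroana, so Acroana is the least closely related of the three.

Acroana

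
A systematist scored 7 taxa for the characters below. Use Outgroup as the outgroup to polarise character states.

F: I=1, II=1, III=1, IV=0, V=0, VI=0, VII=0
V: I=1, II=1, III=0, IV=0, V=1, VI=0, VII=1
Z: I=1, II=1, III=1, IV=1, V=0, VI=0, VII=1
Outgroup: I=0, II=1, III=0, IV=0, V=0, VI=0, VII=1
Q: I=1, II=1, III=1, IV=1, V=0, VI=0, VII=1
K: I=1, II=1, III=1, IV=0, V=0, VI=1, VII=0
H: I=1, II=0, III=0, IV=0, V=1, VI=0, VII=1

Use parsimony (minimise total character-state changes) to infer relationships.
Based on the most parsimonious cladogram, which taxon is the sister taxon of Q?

Character polarity is set by the outgroup: the derived state is whichever differs from the outgroup's state, so for II, VII the derived state is '0', and for the remaining characters it is '1'.
All ingroup taxa share the derived state '1' for I; it defines the ingroup but does not resolve relationships within it.
II: derived state '0' in H only — an autapomorphy, so it tells us nothing about relationships among taxa.
Only F, K, Q, and Z show the derived state '1' for III, supporting them as a clade.
Only Q and Z show the derived state '1' for IV, supporting them as a clade.
Only H and V show the derived state '1' for V, supporting them as a clade.
VI: derived state '1' in K only — an autapomorphy, so it tells us nothing about relationships among taxa.
VII: derived state '0' in F and K only — synapomorphy for {F, K}.
Most parsimonious ingroup topology: (((Z,Q),(K,F)),(V,H)).
Q and Z form a cherry on this tree, so they are sister taxa.

Z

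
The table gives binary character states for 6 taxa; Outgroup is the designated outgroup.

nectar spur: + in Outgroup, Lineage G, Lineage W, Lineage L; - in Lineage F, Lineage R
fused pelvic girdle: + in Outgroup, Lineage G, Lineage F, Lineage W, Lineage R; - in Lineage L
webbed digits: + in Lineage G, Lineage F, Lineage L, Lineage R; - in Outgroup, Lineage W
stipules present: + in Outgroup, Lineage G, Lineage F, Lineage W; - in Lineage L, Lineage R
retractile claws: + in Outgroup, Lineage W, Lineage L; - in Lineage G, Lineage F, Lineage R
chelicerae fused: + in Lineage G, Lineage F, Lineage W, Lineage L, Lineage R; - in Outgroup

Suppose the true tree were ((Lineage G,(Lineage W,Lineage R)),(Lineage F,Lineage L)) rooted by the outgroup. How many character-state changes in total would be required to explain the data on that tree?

11

Map each character onto ((Lineage G,(Lineage W,Lineage R)),(Lineage F,Lineage L)) (rooted by Outgroup) and count the minimum state changes it requires (Fitch parsimony):
nectar spur: 2; fused pelvic girdle: 1; webbed digits: 2; stipules present: 2; retractile claws: 3; chelicerae fused: 1.
Total tree length = 11.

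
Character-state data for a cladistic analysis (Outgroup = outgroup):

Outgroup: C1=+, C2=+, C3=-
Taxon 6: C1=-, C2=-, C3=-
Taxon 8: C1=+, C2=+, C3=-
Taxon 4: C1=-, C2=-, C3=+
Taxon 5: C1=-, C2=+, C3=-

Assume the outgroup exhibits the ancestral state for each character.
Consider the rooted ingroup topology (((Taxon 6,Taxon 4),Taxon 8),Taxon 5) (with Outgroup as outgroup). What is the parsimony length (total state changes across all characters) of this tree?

4

Map each character onto (((Taxon 6,Taxon 4),Taxon 8),Taxon 5) (rooted by Outgroup) and count the minimum state changes it requires (Fitch parsimony):
C1: 2; C2: 1; C3: 1.
Total tree length = 4.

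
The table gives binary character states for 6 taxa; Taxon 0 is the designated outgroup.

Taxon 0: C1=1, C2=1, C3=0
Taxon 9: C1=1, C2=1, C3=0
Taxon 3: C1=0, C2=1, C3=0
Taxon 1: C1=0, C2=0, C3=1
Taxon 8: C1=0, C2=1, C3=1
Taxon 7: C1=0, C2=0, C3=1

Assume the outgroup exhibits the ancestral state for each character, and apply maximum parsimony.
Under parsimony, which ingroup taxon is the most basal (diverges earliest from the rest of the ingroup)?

Character polarity is set by the outgroup: the derived state is whichever differs from the outgroup's state, so for C1, C2 the derived state is '0', and for the remaining characters it is '1'.
C1: derived state '0' in Taxon 1, Taxon 3, Taxon 7, and Taxon 8 only — synapomorphy for {Taxon 1, Taxon 3, Taxon 7, Taxon 8}.
C2: derived state '0' in Taxon 1 and Taxon 7 only — synapomorphy for {Taxon 1, Taxon 7}.
C3 (derived state '1') is shared by Taxon 1, Taxon 7, and Taxon 8 — a synapomorphy uniting that clade.
Most parsimonious ingroup topology: (Taxon 9,(Taxon 3,((Taxon 1,Taxon 7),Taxon 8))).
Taxon 9 is sister to the clade containing all other ingroup taxa, so it is the earliest-diverging (most basal) ingroup lineage.

Taxon 9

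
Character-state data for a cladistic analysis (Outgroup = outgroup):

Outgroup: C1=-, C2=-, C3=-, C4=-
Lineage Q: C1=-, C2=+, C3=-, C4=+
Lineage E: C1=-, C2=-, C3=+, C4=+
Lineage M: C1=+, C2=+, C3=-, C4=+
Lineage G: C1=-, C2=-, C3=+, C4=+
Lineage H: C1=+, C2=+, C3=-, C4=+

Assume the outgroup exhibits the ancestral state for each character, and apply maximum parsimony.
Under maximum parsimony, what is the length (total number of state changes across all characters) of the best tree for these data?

4

The outgroup has state '-' for every character, so '+' is the derived state throughout.
C1: derived state '+' in Lineage H and Lineage M only — synapomorphy for {Lineage H, Lineage M}.
C2: derived state '+' in Lineage H, Lineage M, and Lineage Q only — synapomorphy for {Lineage H, Lineage M, Lineage Q}.
C3: derived state '+' in Lineage E and Lineage G only — synapomorphy for {Lineage E, Lineage G}.
All ingroup taxa share the derived state '+' for C4; it defines the ingroup but does not resolve relationships within it.
Most parsimonious ingroup topology: ((Lineage Q,(Lineage M,Lineage H)),(Lineage E,Lineage G)).
Changes per character on this tree: C1: 1; C2: 1; C3: 1; C4: 1.
Total = 4.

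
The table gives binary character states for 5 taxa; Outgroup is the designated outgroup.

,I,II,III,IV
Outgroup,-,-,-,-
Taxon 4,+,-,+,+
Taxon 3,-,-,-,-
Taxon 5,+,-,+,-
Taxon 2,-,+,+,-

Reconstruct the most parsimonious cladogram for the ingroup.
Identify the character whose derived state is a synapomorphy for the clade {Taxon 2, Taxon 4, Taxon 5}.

The outgroup has state '-' for every character, so '+' is the derived state throughout.
I (derived state '+') is shared by Taxon 4 and Taxon 5 — a synapomorphy uniting that clade.
II (derived state '+') is unique to Taxon 2 (autapomorphy; uninformative for grouping).
III: derived state '+' in Taxon 2, Taxon 4, and Taxon 5 only — synapomorphy for {Taxon 2, Taxon 4, Taxon 5}.
IV (derived state '+') is unique to Taxon 4 (autapomorphy; uninformative for grouping).
Most parsimonious ingroup topology: ((Taxon 2,(Taxon 4,Taxon 5)),Taxon 3).
The clade {Taxon 2, Taxon 4, Taxon 5} is supported by III: its derived state '+' occurs in exactly those taxa and in no other taxon (including the outgroup).

III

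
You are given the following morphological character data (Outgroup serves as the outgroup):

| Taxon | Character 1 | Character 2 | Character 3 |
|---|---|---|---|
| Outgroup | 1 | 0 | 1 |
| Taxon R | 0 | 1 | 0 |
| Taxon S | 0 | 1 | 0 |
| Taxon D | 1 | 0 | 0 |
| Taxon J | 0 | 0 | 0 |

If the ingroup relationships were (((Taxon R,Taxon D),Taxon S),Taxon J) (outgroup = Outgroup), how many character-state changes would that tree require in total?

Map each character onto (((Taxon R,Taxon D),Taxon S),Taxon J) (rooted by Outgroup) and count the minimum state changes it requires (Fitch parsimony):
Character 1: 2; Character 2: 2; Character 3: 1.
Total tree length = 5.

5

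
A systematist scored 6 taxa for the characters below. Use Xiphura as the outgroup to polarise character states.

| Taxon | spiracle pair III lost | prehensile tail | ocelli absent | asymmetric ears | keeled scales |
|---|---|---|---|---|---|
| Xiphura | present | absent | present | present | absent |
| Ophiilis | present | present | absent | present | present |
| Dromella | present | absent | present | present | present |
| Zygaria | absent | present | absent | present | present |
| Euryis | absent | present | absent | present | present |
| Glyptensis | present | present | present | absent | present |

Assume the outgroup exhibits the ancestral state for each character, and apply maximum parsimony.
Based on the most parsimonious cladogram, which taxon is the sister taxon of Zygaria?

Euryis

Character polarity is set by the outgroup: the derived state is whichever differs from the outgroup's state, so for spiracle pair III lost, ocelli absent, asymmetric ears the derived state is 'absent', and for the remaining characters it is 'present'.
spiracle pair III lost: derived state 'absent' in Euryis and Zygaria only — synapomorphy for {Euryis, Zygaria}.
Only Euryis, Glyptensis, Ophiilis, and Zygaria show the derived state 'present' for prehensile tail, supporting them as a clade.
Only Euryis, Ophiilis, and Zygaria show the derived state 'absent' for ocelli absent, supporting them as a clade.
asymmetric ears (derived state 'absent') is unique to Glyptensis (autapomorphy; uninformative for grouping).
keeled scales (derived state 'present') is shared by all ingroup taxa — unites the whole ingroup.
Most parsimonious ingroup topology: (((Ophiilis,(Zygaria,Euryis)),Glyptensis),Dromella).
Zygaria and Euryis form a cherry on this tree, so they are sister taxa.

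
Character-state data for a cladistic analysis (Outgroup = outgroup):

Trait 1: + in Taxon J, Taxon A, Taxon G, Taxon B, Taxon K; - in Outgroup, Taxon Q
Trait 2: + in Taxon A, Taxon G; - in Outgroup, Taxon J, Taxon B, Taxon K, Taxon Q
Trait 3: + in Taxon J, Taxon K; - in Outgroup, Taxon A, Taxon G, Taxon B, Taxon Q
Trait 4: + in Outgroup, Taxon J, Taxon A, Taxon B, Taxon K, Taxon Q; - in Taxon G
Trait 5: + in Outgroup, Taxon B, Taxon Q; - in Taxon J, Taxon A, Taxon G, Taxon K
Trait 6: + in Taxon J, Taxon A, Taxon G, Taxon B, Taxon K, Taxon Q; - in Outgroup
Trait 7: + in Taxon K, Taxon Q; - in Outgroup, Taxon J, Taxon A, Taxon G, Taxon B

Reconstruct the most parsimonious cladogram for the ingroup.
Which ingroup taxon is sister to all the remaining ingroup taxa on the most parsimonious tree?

Character polarity is set by the outgroup: the derived state is whichever differs from the outgroup's state, so for Trait 4, Trait 5 the derived state is '-', and for the remaining characters it is '+'.
Only Taxon A, Taxon B, Taxon G, Taxon J, and Taxon K show the derived state '+' for Trait 1, supporting them as a clade.
Trait 2: derived state '+' in Taxon A and Taxon G only — synapomorphy for {Taxon A, Taxon G}.
Trait 3 (derived state '+') is shared by Taxon J and Taxon K — a synapomorphy uniting that clade.
Trait 4: derived state '-' in Taxon G only — an autapomorphy, so it tells us nothing about relationships among taxa.
Trait 5: derived state '-' in Taxon A, Taxon G, Taxon J, and Taxon K only — synapomorphy for {Taxon A, Taxon G, Taxon J, Taxon K}.
Trait 6 (derived state '+') is shared by all ingroup taxa — unites the whole ingroup.
Trait 7 (state '+') occurs in Taxon K and Taxon Q but conflicts with the nesting implied by the other characters — most parsimoniously interpreted as homoplasy.
Most parsimonious ingroup topology: ((((Taxon J,Taxon K),(Taxon A,Taxon G)),Taxon B),Taxon Q).
Taxon Q is sister to the clade containing all other ingroup taxa, so it is the earliest-diverging (most basal) ingroup lineage.

Taxon Q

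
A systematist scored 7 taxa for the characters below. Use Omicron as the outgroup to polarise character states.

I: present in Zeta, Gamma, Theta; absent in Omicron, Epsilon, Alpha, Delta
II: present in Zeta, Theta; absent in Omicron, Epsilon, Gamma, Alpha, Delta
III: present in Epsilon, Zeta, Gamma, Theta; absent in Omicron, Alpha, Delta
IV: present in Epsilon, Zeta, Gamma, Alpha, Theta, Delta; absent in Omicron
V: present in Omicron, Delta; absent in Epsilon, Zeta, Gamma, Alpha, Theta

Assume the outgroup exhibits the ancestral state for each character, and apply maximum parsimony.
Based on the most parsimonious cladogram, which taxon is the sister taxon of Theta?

Character polarity is set by the outgroup: the derived state is whichever differs from the outgroup's state, so for V the derived state is 'absent', and for the remaining characters it is 'present'.
I: derived state 'present' in Gamma, Theta, and Zeta only — synapomorphy for {Gamma, Theta, Zeta}.
II (derived state 'present') is shared by Theta and Zeta — a synapomorphy uniting that clade.
III: derived state 'present' in Epsilon, Gamma, Theta, and Zeta only — synapomorphy for {Epsilon, Gamma, Theta, Zeta}.
All ingroup taxa share the derived state 'present' for IV; it defines the ingroup but does not resolve relationships within it.
V: derived state 'absent' in Alpha, Epsilon, Gamma, Theta, and Zeta only — synapomorphy for {Alpha, Epsilon, Gamma, Theta, Zeta}.
Most parsimonious ingroup topology: (((Epsilon,((Zeta,Theta),Gamma)),Alpha),Delta).
Theta and Zeta form a cherry on this tree, so they are sister taxa.

Zeta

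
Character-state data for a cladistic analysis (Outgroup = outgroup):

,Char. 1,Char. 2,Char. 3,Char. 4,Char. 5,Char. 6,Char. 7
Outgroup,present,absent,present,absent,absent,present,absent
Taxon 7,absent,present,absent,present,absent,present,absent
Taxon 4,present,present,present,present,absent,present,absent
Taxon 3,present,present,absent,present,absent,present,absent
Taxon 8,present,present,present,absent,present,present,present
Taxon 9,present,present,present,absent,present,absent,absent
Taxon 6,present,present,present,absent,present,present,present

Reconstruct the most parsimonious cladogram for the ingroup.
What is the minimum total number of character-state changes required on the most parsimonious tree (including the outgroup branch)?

Character polarity is set by the outgroup: the derived state is whichever differs from the outgroup's state, so for Char. 1, Char. 3, Char. 6 the derived state is 'absent', and for the remaining characters it is 'present'.
Char. 1 (derived state 'absent') is unique to Taxon 7 (autapomorphy; uninformative for grouping).
Char. 2 (derived state 'present') is shared by all ingroup taxa — unites the whole ingroup.
Char. 3 (derived state 'absent') is shared by Taxon 3 and Taxon 7 — a synapomorphy uniting that clade.
Char. 4 (derived state 'present') is shared by Taxon 3, Taxon 4, and Taxon 7 — a synapomorphy uniting that clade.
Char. 5 (derived state 'present') is shared by Taxon 6, Taxon 8, and Taxon 9 — a synapomorphy uniting that clade.
Char. 6: derived state 'absent' in Taxon 9 only — an autapomorphy, so it tells us nothing about relationships among taxa.
Only Taxon 6 and Taxon 8 show the derived state 'present' for Char. 7, supporting them as a clade.
Most parsimonious ingroup topology: (((Taxon 7,Taxon 3),Taxon 4),((Taxon 8,Taxon 6),Taxon 9)).
Changes per character on this tree: Char. 1: 1; Char. 2: 1; Char. 3: 1; Char. 4: 1; Char. 5: 1; Char. 6: 1; Char. 7: 1.
Total = 7.

7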